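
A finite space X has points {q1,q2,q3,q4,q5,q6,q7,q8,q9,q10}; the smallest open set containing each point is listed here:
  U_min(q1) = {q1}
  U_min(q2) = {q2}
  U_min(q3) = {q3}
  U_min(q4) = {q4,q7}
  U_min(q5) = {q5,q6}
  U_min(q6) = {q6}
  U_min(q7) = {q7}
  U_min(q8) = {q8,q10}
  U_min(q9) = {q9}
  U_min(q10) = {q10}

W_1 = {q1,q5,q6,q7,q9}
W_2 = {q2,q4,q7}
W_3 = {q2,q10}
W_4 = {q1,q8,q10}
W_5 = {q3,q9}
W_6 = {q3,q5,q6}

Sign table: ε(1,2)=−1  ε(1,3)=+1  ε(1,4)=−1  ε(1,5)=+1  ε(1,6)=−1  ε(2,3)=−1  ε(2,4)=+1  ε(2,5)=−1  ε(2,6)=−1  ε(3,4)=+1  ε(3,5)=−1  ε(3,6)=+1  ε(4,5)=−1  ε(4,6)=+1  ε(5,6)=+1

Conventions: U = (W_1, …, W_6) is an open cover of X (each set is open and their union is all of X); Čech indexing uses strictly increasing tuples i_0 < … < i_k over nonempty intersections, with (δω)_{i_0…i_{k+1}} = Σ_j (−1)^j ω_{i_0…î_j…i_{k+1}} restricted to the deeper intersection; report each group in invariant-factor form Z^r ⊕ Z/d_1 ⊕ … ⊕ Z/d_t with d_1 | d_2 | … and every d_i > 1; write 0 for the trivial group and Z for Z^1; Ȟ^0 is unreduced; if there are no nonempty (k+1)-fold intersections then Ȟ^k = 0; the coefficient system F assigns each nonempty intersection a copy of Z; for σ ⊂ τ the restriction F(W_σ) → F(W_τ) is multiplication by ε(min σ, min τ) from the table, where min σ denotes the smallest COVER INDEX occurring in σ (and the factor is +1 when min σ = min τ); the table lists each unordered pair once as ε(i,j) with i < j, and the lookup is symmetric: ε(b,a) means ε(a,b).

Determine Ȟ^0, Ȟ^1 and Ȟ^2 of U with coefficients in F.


Ȟ^0(U;F) ≅ 0, Ȟ^1(U;F) ≅ Z ⊕ Z/2 and Ȟ^2(U;F) ≅ 0

cover nerve:
  W12={q7} W14={q1} W15={q9} W16={q5,q6} W23={q2} W34={q10} W56={q3}
C dims 6,7; δ0: rk 6, SNF 1^5·2
Ȟ^0: (6−6)−0=0 ⇒ 0
Ȟ^1: (7−0)−6=1 plus torsion [2] ⇒ Z ⊕ Z/2
Ȟ^2: (0−0)−0=0 ⇒ 0


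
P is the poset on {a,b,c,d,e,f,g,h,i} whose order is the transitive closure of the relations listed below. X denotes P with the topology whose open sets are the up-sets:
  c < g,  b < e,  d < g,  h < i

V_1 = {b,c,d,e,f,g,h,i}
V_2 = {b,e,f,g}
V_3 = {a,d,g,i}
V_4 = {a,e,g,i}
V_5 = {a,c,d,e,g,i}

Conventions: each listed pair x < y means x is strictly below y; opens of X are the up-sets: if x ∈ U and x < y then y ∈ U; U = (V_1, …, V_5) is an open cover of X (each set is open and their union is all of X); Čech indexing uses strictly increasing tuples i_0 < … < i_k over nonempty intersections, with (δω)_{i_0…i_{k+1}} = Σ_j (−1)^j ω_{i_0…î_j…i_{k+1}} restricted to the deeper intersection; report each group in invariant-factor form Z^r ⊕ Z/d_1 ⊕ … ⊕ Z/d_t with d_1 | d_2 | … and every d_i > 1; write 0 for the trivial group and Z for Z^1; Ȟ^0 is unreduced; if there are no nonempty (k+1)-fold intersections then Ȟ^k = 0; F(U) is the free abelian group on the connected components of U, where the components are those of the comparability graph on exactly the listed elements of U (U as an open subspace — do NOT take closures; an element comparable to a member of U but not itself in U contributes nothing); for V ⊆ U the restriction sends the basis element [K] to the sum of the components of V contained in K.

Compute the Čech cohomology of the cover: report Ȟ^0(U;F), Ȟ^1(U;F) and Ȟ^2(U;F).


nerve of the cover:
  V12={b,e,f,g} V13={d,g,i} V14={e,g,i} V15={c,d,e,g,i} V23={g} V24={e,g} V25={e,g} V34={a,g,i} V35={a,d,g,i} V45={a,e,g,i}
  V123={g} V124={e,g} V125={e,g} V134={g,i} V135={d,g,i} V145={e,g,i} V234={g} V235={g} V245={e,g} V345={a,g,i}
  V1234={g} V1235={g} V1245={e,g} V1345={g,i} V2345={g}
  V12345={g}
components per intersection:
  V1: {b,e} {c,d,g} {f} {h,i}
  V2: {b,e} {f} {g}
  V3: {a} {d,g} {i}
  V4: {a} {e} {g} {i}
  V5: {a} {c,d,g} {e} {i}
  V12: {b,e} {f} {g}
  V13: {d,g} {i}
  V14: {e} {g} {i}
  V15: {c,d,g} {e} {i}
  V23: {g}
  V24: {e} {g}
  V25: {e} {g}
  V34: {a} {g} {i}
  V35: {a} {d,g} {i}
  V45: {a} {e} {g} {i}
  V123: {g}
  V124: {e} {g}
  V125: {e} {g}
  V134: {g} {i}
  V135: {d,g} {i}
  V145: {e} {g} {i}
  V234: {g}
  V235: {g}
  V245: {e} {g}
  V345: {a} {g} {i}
  V1234: {g}
  V1235: {g}
  V1245: {e} {g}
  V1345: {g} {i}
  V2345: {g}
  V12345: {g}
C dims 18,26,19,7; δ0: rk 13, SNF 1^13; δ1: rk 13, SNF 1^13; δ2: rk 6, SNF 1^6
Ȟ^0 = (18 − 13) − 0 = 5, so Ȟ^0 ≅ Z^5
Ȟ^1 = (26 − 13) − 13 = 0, so Ȟ^1 ≅ 0
Ȟ^2 = (19 − 6) − 13 = 0, so Ȟ^2 ≅ 0

Ȟ^0 ≅ Z^5,  Ȟ^1 ≅ 0,  Ȟ^2 ≅ 0


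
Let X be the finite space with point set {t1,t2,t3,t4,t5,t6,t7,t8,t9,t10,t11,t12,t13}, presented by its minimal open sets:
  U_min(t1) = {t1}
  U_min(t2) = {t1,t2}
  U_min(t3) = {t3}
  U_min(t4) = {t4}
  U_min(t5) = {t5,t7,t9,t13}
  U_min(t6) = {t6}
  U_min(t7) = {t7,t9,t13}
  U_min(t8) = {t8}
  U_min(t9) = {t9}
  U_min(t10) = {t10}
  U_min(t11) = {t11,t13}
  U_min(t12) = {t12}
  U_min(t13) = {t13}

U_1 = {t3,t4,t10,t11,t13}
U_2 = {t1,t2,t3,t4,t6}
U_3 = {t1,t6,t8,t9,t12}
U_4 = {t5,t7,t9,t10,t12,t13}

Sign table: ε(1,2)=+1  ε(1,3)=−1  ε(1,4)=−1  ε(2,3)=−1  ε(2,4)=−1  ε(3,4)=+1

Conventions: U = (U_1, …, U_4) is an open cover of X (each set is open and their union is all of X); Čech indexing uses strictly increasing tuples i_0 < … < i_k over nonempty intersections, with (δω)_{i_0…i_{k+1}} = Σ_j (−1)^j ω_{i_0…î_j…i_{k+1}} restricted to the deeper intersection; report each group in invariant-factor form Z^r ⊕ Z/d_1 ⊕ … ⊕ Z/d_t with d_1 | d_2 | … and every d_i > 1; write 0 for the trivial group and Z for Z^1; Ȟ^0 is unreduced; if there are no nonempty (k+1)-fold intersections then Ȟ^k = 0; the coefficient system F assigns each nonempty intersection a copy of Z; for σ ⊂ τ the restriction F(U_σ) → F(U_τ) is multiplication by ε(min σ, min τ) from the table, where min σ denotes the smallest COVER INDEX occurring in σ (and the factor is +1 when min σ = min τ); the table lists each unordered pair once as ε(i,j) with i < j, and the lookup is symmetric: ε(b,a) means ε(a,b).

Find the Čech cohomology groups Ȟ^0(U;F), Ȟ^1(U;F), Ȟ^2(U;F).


Ȟ^0 = Z; Ȟ^1 = Z; Ȟ^2 = 0

nerve of the cover:
  U12={t3,t4} U14={t10,t13} U23={t1,t6} U34={t9,t12}
C dims 4,4; δ0: rk 3, SNF 1^3
Ȟ^0 = (4 − 3) − 0 = 1, so Ȟ^0 ≅ Z
Ȟ^1 = (4 − 0) − 3 = 1, so Ȟ^1 ≅ Z
Ȟ^2 = (0 − 0) − 0 = 0, so Ȟ^2 ≅ 0


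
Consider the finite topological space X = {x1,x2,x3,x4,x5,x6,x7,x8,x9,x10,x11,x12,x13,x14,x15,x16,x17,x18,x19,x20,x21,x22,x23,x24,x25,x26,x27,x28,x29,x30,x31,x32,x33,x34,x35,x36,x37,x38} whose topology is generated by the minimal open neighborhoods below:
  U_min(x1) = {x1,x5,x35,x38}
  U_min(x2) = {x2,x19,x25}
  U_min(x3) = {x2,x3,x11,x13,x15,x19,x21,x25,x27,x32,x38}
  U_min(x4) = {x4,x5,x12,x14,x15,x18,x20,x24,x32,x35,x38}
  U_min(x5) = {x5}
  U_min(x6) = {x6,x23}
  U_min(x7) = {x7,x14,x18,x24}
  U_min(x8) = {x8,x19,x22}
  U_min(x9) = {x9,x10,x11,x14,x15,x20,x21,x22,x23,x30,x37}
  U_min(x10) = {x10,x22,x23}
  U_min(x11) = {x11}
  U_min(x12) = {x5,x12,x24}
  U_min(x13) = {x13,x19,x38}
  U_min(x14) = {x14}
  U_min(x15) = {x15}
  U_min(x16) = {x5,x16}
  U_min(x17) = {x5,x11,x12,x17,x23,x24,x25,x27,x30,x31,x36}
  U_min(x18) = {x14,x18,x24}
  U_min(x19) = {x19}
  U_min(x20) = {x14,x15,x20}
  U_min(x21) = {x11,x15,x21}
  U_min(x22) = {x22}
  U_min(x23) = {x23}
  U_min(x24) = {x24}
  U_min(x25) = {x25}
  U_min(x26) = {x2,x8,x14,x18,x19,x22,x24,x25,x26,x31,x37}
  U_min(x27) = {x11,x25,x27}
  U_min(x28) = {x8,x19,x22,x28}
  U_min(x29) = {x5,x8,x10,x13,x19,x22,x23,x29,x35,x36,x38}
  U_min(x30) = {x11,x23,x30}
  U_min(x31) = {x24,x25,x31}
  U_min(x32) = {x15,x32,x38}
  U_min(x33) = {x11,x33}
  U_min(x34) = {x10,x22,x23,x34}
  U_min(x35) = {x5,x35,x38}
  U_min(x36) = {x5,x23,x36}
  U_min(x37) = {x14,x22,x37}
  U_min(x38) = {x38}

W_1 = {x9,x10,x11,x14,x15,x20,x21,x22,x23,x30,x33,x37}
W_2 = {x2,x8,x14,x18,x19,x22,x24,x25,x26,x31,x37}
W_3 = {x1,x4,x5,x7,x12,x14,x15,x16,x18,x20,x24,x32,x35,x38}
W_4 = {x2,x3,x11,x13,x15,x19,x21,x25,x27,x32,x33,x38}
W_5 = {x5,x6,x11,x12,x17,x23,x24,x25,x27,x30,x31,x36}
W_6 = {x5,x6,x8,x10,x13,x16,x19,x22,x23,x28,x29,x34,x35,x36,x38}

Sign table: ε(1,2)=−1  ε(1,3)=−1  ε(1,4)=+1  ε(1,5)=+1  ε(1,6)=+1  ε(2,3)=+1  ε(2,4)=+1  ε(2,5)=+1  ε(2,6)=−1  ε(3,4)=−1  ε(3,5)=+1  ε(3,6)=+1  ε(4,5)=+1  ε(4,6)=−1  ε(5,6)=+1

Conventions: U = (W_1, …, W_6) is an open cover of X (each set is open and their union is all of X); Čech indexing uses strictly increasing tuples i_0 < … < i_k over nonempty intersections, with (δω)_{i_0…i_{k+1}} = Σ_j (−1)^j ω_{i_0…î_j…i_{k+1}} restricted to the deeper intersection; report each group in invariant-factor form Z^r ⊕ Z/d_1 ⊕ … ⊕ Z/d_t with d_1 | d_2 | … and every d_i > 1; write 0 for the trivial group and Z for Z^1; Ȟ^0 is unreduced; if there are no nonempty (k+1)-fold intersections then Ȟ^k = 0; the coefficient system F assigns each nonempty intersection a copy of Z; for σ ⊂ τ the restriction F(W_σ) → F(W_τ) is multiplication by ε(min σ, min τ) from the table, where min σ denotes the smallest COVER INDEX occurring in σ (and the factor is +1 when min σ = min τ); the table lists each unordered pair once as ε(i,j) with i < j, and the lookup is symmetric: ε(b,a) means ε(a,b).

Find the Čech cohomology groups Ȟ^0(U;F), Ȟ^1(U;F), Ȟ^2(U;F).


Ȟ^0(U;F) ≅ 0; Ȟ^1(U;F) ≅ Z/2; Ȟ^2(U;F) ≅ Z

nerve simplices:
  W12={x14,x22,x37} W13={x14,x15,x20} W14={x11,x15,x21,x33} W15={x11,x23,x30} W16={x10,x22,x23} W23={x14,x18,x24} W24={x2,x19,x25} W25={x24,x25,x31} W26={x8,x19,x22} W34={x15,x32,x38} W35={x5,x12,x24} W36={x5,x16,x35,x38} W45={x11,x25,x27} W46={x13,x19,x38} W56={x5,x6,x23,x36}
  W123={x14} W126={x22} W134={x15} W145={x11} W156={x23} W235={x24} W245={x25} W246={x19} W346={x38} W356={x5}
C dims 6,15,10; δ0: rk 6, SNF 1^5·2; δ1: rk 9, SNF 1^9
degree 0: 6−6−0 = 0 → Ȟ^0 ≅ 0
degree 1: 15−9−6 = 0 plus torsion [2] → Ȟ^1 ≅ Z/2
degree 2: 10−0−9 = 1 → Ȟ^2 ≅ Z


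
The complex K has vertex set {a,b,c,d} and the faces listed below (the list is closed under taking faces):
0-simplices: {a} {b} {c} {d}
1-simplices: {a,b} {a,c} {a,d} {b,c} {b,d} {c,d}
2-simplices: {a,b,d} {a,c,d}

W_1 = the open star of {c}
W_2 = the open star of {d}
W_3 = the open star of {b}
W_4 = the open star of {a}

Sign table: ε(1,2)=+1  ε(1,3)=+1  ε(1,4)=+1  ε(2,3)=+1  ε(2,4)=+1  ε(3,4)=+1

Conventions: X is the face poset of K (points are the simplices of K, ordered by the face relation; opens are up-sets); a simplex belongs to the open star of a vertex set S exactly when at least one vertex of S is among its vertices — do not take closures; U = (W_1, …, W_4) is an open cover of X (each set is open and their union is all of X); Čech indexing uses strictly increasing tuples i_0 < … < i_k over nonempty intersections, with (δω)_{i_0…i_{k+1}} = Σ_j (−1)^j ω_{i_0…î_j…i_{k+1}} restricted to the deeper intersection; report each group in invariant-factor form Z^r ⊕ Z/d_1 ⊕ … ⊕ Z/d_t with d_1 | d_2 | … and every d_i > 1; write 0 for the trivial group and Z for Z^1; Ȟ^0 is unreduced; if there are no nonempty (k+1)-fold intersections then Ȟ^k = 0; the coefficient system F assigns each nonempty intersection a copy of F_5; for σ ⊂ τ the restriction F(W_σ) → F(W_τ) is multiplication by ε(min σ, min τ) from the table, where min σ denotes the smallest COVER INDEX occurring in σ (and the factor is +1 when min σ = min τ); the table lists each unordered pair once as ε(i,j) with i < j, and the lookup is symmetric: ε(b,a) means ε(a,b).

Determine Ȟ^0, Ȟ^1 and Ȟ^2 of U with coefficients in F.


Ȟ^0 ≅ Z/5; Ȟ^1 ≅ Z/5; Ȟ^2 ≅ 0

intersection data:
  W1={{c},{a,c},{b,c},{c,d},{a,c,d}} W2={{d},{a,d},{b,d},{c,d},{a,b,d},{a,c,d}} W3={{b},{a,b},{b,c},{b,d},{a,b,d}} W4={{a},{a,b},{a,c},{a,d},{a,b,d},{a,c,d}}
  W12={{c,d},{a,c,d}} W13={{b,c}} W14={{a,c},{a,c,d}} W23={{b,d},{a,b,d}} W24={{a,d},{a,b,d},{a,c,d}} W34={{a,b},{a,b,d}}
  W124={{a,c,d}} W234={{a,b,d}}
C dims 4,6,2; δ0: rk_F5 3; δ1: rk_F5 2
Ȟ^0 = (4 − 3) − 0 = 1, so Ȟ^0 ≅ Z/5
Ȟ^1 = (6 − 2) − 3 = 1, so Ȟ^1 ≅ Z/5
Ȟ^2 = (2 − 0) − 2 = 0, so Ȟ^2 ≅ 0


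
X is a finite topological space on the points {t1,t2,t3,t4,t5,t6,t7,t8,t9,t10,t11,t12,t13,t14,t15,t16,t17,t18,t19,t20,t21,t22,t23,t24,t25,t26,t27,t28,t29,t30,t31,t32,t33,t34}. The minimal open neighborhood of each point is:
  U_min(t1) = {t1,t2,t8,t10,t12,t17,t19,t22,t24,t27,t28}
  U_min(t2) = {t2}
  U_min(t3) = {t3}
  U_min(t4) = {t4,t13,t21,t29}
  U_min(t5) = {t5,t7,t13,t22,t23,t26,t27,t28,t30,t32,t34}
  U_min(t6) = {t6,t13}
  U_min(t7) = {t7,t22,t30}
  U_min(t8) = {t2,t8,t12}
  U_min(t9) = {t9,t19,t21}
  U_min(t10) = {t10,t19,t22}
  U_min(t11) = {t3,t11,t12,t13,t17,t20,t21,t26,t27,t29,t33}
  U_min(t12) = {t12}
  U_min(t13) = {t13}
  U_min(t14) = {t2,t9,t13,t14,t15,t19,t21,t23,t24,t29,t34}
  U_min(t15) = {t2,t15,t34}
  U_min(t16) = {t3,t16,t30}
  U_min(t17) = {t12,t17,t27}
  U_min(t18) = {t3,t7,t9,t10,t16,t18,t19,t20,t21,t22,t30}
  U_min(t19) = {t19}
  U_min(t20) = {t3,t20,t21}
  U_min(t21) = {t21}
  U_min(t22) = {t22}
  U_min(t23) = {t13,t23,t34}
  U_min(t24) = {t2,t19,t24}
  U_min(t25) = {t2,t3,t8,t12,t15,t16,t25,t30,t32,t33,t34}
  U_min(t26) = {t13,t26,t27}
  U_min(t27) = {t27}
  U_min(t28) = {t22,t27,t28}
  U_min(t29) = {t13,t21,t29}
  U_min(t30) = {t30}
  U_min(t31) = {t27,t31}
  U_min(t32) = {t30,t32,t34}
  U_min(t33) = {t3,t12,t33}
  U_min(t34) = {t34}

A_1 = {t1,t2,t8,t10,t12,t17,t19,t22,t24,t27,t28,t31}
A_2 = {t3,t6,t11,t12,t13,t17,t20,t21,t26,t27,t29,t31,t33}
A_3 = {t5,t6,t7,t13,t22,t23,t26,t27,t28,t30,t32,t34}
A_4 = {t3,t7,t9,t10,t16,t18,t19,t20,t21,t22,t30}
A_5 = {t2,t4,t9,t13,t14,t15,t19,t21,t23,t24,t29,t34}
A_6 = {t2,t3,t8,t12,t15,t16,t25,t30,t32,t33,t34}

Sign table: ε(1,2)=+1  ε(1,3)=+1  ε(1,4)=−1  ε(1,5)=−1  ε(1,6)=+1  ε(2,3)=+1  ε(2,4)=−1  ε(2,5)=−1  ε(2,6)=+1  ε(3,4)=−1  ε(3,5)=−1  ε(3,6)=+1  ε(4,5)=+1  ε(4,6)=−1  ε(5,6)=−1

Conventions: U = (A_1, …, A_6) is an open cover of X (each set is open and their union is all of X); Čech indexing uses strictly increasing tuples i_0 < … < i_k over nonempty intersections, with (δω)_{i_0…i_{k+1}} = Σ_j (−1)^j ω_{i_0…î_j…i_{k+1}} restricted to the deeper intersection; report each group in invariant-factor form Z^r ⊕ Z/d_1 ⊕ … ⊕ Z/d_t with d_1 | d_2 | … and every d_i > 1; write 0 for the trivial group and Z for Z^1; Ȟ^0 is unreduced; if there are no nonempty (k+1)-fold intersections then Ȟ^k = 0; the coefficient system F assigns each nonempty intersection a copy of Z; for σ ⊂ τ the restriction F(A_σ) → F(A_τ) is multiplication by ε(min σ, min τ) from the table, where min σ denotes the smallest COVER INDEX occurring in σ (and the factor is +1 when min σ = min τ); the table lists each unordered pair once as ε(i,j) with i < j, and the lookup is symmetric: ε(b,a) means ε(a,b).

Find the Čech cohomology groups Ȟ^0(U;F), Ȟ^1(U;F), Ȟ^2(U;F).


Ȟ^0 = Z, Ȟ^1 = 0 and Ȟ^2 = Z/2

cover nerve:
  A12={t12,t17,t27,t31} A13={t22,t27,t28} A14={t10,t19,t22} A15={t2,t19,t24} A16={t2,t8,t12} A23={t6,t13,t26,t27} A24={t3,t20,t21} A25={t13,t21,t29} A26={t3,t12,t33} A34={t7,t22,t30} A35={t13,t23,t34} A36={t30,t32,t34} A45={t9,t19,t21} A46={t3,t16,t30} A56={t2,t15,t34}
  A123={t27} A126={t12} A134={t22} A145={t19} A156={t2} A235={t13} A245={t21} A246={t3} A346={t30} A356={t34}
C dims 6,15,10; δ0: rk 5, SNF 1^5; δ1: rk 10, SNF 1^9·2
Ȟ^0: (6−5)−0=1 ⇒ Z
Ȟ^1: (15−10)−5=0 ⇒ 0
Ȟ^2: (10−0)−10=0 plus torsion [2] ⇒ Z/2


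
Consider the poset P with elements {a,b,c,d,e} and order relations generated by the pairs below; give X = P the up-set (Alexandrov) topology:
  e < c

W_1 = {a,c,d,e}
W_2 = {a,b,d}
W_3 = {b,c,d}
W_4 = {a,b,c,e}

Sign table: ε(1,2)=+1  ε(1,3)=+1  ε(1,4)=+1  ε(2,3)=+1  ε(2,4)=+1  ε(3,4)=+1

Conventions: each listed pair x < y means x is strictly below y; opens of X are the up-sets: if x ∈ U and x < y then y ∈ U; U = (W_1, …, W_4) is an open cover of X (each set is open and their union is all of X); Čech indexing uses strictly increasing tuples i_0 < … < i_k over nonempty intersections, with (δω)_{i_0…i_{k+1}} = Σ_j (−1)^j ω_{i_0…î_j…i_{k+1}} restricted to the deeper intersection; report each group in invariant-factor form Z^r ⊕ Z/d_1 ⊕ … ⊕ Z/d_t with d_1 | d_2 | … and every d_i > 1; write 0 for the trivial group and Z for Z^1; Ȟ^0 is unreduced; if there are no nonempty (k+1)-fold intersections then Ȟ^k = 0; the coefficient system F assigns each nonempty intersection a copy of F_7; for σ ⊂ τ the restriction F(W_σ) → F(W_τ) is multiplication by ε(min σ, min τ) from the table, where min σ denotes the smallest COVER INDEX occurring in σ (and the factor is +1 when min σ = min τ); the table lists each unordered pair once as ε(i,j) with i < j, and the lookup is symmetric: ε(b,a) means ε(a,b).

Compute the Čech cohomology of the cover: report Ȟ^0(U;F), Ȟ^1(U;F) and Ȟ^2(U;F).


cover nerve:
  W12={a,d} W13={c,d} W14={a,c,e} W23={b,d} W24={a,b} W34={b,c}
  W123={d} W124={a} W134={c} W234={b}
C dims 4,6,4; δ0: rk_F7 3; δ1: rk_F7 3
Ȟ^0: (4−3)−0=1 ⇒ Z/7
Ȟ^1: (6−3)−3=0 ⇒ 0
Ȟ^2: (4−0)−3=1 ⇒ Z/7

Ȟ^0 ≅ Z/7; Ȟ^1 ≅ 0; Ȟ^2 ≅ Z/7


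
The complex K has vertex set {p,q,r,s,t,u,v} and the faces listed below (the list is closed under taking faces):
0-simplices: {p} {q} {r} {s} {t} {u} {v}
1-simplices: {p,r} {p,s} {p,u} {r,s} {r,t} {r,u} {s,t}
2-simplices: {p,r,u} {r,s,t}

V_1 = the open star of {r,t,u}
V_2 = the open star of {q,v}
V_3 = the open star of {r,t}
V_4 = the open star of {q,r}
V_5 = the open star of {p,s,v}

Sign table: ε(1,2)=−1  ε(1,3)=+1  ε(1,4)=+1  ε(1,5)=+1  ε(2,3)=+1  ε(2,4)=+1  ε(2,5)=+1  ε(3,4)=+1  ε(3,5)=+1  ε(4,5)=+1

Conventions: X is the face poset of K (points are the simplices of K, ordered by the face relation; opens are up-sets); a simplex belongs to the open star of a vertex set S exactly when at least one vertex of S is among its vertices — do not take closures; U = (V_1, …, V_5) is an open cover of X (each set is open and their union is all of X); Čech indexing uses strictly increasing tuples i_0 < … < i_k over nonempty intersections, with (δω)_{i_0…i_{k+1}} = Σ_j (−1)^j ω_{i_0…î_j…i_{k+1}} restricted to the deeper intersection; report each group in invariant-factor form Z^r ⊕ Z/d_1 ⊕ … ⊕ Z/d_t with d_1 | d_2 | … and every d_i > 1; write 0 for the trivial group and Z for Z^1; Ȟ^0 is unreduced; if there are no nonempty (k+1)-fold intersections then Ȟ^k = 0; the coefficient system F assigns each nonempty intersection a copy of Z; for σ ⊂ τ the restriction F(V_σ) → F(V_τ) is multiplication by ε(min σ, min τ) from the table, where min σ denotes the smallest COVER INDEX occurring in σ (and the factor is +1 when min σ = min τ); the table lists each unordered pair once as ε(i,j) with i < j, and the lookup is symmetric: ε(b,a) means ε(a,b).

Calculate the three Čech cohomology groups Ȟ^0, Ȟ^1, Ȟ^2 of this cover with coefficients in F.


Ȟ^0 ≅ Z; Ȟ^1 ≅ Z; Ȟ^2 ≅ 0

nonempty overlaps:
  V1={{r},{t},{u},{p,r},{p,u},{r,s},{r,t},{r,u},{s,t},{p,r,u},{r,s,t}} V2={{q},{v}} V3={{r},{t},{p,r},{r,s},{r,t},{r,u},{s,t},{p,r,u},{r,s,t}} V4={{q},{r},{p,r},{r,s},{r,t},{r,u},{p,r,u},{r,s,t}} V5={{p},{s},{v},{p,r},{p,s},{p,u},{r,s},{s,t},{p,r,u},{r,s,t}}
  V13={{r},{t},{p,r},{r,s},{r,t},{r,u},{s,t},{p,r,u},{r,s,t}} V14={{r},{p,r},{r,s},{r,t},{r,u},{p,r,u},{r,s,t}} V15={{p,r},{p,u},{r,s},{s,t},{p,r,u},{r,s,t}} V24={{q}} V25={{v}} V34={{r},{p,r},{r,s},{r,t},{r,u},{p,r,u},{r,s,t}} V35={{p,r},{r,s},{s,t},{p,r,u},{r,s,t}} V45={{p,r},{r,s},{p,r,u},{r,s,t}}
  V134={{r},{p,r},{r,s},{r,t},{r,u},{p,r,u},{r,s,t}} V135={{p,r},{r,s},{s,t},{p,r,u},{r,s,t}} V145={{p,r},{r,s},{p,r,u},{r,s,t}} V345={{p,r},{r,s},{p,r,u},{r,s,t}}
  V1345={{p,r},{r,s},{p,r,u},{r,s,t}}
C dims 5,8,4,1; δ0: rk 4, SNF 1^4; δ1: rk 3, SNF 1^3; δ2: rk 1, SNF 1^1
degree 0: 5−4−0 = 1 → Ȟ^0 ≅ Z
degree 1: 8−3−4 = 1 → Ȟ^1 ≅ Z
degree 2: 4−1−3 = 0 → Ȟ^2 ≅ 0


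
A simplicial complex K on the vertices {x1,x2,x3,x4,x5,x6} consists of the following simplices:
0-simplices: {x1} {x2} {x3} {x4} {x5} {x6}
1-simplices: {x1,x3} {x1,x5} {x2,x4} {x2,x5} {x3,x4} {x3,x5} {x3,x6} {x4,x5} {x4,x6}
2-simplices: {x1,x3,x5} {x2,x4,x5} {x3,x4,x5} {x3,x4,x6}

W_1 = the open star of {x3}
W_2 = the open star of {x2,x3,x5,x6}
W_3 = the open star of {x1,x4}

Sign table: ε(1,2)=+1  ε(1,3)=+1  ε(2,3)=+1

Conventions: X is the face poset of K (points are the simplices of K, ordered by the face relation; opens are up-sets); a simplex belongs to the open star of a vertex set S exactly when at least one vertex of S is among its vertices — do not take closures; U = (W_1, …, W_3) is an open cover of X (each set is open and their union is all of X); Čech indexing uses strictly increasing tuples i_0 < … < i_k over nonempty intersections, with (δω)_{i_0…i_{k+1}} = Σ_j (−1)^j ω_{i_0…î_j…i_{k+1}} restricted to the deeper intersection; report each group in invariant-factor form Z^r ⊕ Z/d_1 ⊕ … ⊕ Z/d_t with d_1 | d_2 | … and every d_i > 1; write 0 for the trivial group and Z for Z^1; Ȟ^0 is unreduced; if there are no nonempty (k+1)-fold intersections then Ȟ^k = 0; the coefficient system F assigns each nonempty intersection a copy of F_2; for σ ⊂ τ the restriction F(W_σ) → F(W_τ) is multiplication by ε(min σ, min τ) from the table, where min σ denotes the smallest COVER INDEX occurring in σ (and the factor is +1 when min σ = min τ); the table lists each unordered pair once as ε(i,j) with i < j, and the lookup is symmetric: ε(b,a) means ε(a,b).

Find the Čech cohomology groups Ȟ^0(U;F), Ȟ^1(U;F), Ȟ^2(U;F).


Ȟ^0 = Z/2,  Ȟ^1 = 0,  Ȟ^2 = 0

nonempty intersections:
  W1={{x3},{x1,x3},{x3,x4},{x3,x5},{x3,x6},{x1,x3,x5},{x3,x4,x5},{x3,x4,x6}} W2={{x2},{x3},{x5},{x6},{x1,x3},{x1,x5},{x2,x4},{x2,x5},{x3,x4},{x3,x5},{x3,x6},{x4,x5},{x4,x6},{x1,x3,x5},{x2,x4,x5},{x3,x4,x5},{x3,x4,x6}} W3={{x1},{x4},{x1,x3},{x1,x5},{x2,x4},{x3,x4},{x4,x5},{x4,x6},{x1,x3,x5},{x2,x4,x5},{x3,x4,x5},{x3,x4,x6}}
  W12={{x3},{x1,x3},{x3,x4},{x3,x5},{x3,x6},{x1,x3,x5},{x3,x4,x5},{x3,x4,x6}} W13={{x1,x3},{x3,x4},{x1,x3,x5},{x3,x4,x5},{x3,x4,x6}} W23={{x1,x3},{x1,x5},{x2,x4},{x3,x4},{x4,x5},{x4,x6},{x1,x3,x5},{x2,x4,x5},{x3,x4,x5},{x3,x4,x6}}
  W123={{x1,x3},{x3,x4},{x1,x3,x5},{x3,x4,x5},{x3,x4,x6}}
C dims 3,3,1; δ0: rk_F2 2; δ1: rk_F2 1
Ȟ^0: (3−2)−0=1 ⇒ Z/2
Ȟ^1: (3−1)−2=0 ⇒ 0
Ȟ^2: (1−0)−1=0 ⇒ 0


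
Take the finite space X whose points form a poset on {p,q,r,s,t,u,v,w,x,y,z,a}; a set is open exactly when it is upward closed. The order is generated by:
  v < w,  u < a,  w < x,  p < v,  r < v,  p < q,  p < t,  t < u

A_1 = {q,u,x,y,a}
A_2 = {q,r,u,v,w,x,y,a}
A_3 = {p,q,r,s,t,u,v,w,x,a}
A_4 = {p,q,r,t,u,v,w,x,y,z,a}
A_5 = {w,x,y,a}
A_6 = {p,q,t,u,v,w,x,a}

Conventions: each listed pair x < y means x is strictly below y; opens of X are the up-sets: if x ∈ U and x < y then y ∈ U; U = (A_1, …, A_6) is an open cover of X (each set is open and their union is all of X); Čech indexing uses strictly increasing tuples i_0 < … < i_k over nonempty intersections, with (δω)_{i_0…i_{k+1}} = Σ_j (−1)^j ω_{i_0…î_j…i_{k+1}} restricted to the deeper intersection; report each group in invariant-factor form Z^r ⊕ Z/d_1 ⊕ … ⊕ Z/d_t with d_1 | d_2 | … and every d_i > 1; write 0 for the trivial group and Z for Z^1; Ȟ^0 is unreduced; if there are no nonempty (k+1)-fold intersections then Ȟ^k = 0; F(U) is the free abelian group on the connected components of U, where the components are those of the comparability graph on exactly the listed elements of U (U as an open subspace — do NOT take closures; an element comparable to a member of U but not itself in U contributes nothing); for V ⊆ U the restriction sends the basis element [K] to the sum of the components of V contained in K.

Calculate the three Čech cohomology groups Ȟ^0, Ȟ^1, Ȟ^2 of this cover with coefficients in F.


nerve of the cover:
  A12={q,u,x,y,a} A13={q,u,x,a} A14={q,u,x,y,a} A15={x,y,a} A16={q,u,x,a} A23={q,r,u,v,w,x,a} A24={q,r,u,v,w,x,y,a} A25={w,x,y,a} A26={q,u,v,w,x,a} A34={p,q,r,t,u,v,w,x,a} A35={w,x,a} A36={p,q,t,u,v,w,x,a} A45={w,x,y,a} A46={p,q,t,u,v,w,x,a} A56={w,x,a}
  A123={q,u,x,a} A124={q,u,x,y,a} A125={x,y,a} A126={q,u,x,a} A134={q,u,x,a} A135={x,a} A136={q,u,x,a} A145={x,y,a} A146={q,u,x,a} A156={x,a} A234={q,r,u,v,w,x,a} A235={w,x,a} A236={q,u,v,w,x,a} A245={w,x,y,a} A246={q,u,v,w,x,a} A256={w,x,a} A345={w,x,a} A346={p,q,t,u,v,w,x,a} A356={w,x,a} A456={w,x,a}
  A1234={q,u,x,a} A1235={x,a} A1236={q,u,x,a} A1245={x,y,a} A1246={q,u,x,a} A1256={x,a} A1345={x,a} A1346={q,u,x,a} A1356={x,a} A1456={x,a} A2345={w,x,a} A2346={q,u,v,w,x,a} A2356={w,x,a} A2456={w,x,a} A3456={w,x,a}
  A12345={x,a} A12346={q,u,x,a} A12356={x,a} A12456={x,a} A13456={x,a} A23456={w,x,a}
  A123456={x,a}
components per intersection:
  A1: {q} {u,a} {x} {y}
  A2: {q} {r,v,w,x} {u,a} {y}
  A3: {p,q,r,t,u,v,w,x,a} {s}
  A4: {p,q,r,t,u,v,w,x,a} {y} {z}
  A5: {w,x} {y} {a}
  A6: {p,q,t,u,v,w,x,a}
  A12: {q} {u,a} {x} {y}
  A13: {q} {u,a} {x}
  A14: {q} {u,a} {x} {y}
  A15: {x} {y} {a}
  A16: {q} {u,a} {x}
  A23: {q} {r,v,w,x} {u,a}
  A24: {q} {r,v,w,x} {u,a} {y}
  A25: {w,x} {y} {a}
  A26: {q} {u,a} {v,w,x}
  A34: {p,q,r,t,u,v,w,x,a}
  A35: {w,x} {a}
  A36: {p,q,t,u,v,w,x,a}
  A45: {w,x} {y} {a}
  A46: {p,q,t,u,v,w,x,a}
  A56: {w,x} {a}
  A123: {q} {u,a} {x}
  A124: {q} {u,a} {x} {y}
  A125: {x} {y} {a}
  A126: {q} {u,a} {x}
  A134: {q} {u,a} {x}
  A135: {x} {a}
  A136: {q} {u,a} {x}
  A145: {x} {y} {a}
  A146: {q} {u,a} {x}
  A156: {x} {a}
  A234: {q} {r,v,w,x} {u,a}
  A235: {w,x} {a}
  A236: {q} {u,a} {v,w,x}
  A245: {w,x} {y} {a}
  A246: {q} {u,a} {v,w,x}
  A256: {w,x} {a}
  A345: {w,x} {a}
  A346: {p,q,t,u,v,w,x,a}
  A356: {w,x} {a}
  A456: {w,x} {a}
  A1234: {q} {u,a} {x}
  A1235: {x} {a}
  A1236: {q} {u,a} {x}
  A1245: {x} {y} {a}
  A1246: {q} {u,a} {x}
  A1256: {x} {a}
  A1345: {x} {a}
  A1346: {q} {u,a} {x}
  A1356: {x} {a}
  A1456: {x} {a}
  A2345: {w,x} {a}
  A2346: {q} {u,a} {v,w,x}
  A2356: {w,x} {a}
  A2456: {w,x} {a}
  A3456: {w,x} {a}
  A12345: {x} {a}
  A12346: {q} {u,a} {x}
  A12356: {x} {a}
  A12456: {x} {a}
  A13456: {x} {a}
  A23456: {w,x} {a}
  A123456: {x} {a}
C dims 17,40,52,36; δ0: rk 13, SNF 1^13; δ1: rk 27, SNF 1^27; δ2: rk 25, SNF 1^25
Ȟ^0 = (17 − 13) − 0 = 4, so Ȟ^0 ≅ Z^4
Ȟ^1 = (40 − 27) − 13 = 0, so Ȟ^1 ≅ 0
Ȟ^2 = (52 − 25) − 27 = 0, so Ȟ^2 ≅ 0

Ȟ^0 = Z^4,  Ȟ^1 = 0,  Ȟ^2 = 0


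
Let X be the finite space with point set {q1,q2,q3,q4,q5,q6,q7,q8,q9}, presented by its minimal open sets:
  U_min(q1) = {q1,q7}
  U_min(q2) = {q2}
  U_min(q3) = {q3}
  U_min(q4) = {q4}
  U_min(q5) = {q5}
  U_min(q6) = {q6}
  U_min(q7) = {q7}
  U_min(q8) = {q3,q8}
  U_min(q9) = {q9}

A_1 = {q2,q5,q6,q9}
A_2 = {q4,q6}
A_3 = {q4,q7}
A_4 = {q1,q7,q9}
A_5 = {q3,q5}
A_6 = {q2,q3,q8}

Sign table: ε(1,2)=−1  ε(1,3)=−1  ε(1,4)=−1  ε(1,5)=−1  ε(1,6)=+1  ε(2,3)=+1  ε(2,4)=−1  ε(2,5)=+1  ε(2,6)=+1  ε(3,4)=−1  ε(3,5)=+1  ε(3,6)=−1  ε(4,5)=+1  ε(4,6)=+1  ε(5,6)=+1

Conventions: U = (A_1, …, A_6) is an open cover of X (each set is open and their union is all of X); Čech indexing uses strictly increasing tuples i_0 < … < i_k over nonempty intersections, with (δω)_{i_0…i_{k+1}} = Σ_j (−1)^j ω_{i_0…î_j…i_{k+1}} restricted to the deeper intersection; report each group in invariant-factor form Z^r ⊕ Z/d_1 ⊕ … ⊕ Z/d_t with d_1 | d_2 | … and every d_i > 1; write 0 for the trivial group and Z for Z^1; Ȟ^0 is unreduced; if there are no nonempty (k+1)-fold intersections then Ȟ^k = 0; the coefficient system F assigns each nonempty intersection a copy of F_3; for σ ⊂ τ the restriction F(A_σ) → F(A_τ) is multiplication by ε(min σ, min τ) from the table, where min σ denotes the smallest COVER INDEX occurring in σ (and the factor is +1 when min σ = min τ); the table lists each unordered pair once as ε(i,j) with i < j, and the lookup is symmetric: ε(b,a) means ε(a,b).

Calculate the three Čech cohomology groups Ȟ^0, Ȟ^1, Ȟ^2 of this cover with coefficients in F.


nerve simplices:
  A12={q6} A14={q9} A15={q5} A16={q2} A23={q4} A34={q7} A56={q3}
C dims 6,7; δ0: rk_F3 6
degree 0: 6−6−0 = 0 → Ȟ^0 ≅ 0
degree 1: 7−0−6 = 1 → Ȟ^1 ≅ Z/3
degree 2: 0−0−0 = 0 → Ȟ^2 ≅ 0

Ȟ^0 ≅ 0,  Ȟ^1 ≅ Z/3,  Ȟ^2 ≅ 0


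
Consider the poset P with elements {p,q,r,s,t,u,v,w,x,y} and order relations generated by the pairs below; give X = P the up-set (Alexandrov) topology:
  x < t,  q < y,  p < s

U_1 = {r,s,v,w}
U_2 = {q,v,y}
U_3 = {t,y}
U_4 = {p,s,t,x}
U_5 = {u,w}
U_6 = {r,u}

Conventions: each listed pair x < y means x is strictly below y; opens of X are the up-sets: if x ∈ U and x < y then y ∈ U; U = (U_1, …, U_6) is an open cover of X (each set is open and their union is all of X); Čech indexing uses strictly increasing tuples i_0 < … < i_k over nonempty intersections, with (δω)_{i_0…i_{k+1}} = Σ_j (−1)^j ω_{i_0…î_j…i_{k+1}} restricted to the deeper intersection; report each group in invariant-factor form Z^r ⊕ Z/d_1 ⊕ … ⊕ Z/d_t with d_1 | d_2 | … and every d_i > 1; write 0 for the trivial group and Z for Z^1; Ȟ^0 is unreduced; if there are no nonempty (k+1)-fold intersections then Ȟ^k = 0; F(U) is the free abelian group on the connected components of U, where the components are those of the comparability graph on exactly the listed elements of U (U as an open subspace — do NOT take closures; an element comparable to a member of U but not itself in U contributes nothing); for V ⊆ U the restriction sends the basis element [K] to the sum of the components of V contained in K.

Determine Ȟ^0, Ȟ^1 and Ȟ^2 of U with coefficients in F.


intersection data:
  U12={v} U14={s} U15={w} U16={r} U23={y} U34={t} U56={u}
components per intersection:
  U1: {r} {s} {v} {w}
  U2: {q,y} {v}
  U3: {t} {y}
  U4: {p,s} {t,x}
  U5: {u} {w}
  U6: {r} {u}
  U12: {v}
  U14: {s}
  U15: {w}
  U16: {r}
  U23: {y}
  U34: {t}
  U56: {u}
C dims 14,7; δ0: rk 7, SNF 1^7
Ȟ^0 = (14 − 7) − 0 = 7, so Ȟ^0 ≅ Z^7
Ȟ^1 = (7 − 0) − 7 = 0, so Ȟ^1 ≅ 0
Ȟ^2 = (0 − 0) − 0 = 0, so Ȟ^2 ≅ 0

Ȟ^0(U;F) ≅ Z^7,  Ȟ^1(U;F) ≅ 0,  Ȟ^2(U;F) ≅ 0


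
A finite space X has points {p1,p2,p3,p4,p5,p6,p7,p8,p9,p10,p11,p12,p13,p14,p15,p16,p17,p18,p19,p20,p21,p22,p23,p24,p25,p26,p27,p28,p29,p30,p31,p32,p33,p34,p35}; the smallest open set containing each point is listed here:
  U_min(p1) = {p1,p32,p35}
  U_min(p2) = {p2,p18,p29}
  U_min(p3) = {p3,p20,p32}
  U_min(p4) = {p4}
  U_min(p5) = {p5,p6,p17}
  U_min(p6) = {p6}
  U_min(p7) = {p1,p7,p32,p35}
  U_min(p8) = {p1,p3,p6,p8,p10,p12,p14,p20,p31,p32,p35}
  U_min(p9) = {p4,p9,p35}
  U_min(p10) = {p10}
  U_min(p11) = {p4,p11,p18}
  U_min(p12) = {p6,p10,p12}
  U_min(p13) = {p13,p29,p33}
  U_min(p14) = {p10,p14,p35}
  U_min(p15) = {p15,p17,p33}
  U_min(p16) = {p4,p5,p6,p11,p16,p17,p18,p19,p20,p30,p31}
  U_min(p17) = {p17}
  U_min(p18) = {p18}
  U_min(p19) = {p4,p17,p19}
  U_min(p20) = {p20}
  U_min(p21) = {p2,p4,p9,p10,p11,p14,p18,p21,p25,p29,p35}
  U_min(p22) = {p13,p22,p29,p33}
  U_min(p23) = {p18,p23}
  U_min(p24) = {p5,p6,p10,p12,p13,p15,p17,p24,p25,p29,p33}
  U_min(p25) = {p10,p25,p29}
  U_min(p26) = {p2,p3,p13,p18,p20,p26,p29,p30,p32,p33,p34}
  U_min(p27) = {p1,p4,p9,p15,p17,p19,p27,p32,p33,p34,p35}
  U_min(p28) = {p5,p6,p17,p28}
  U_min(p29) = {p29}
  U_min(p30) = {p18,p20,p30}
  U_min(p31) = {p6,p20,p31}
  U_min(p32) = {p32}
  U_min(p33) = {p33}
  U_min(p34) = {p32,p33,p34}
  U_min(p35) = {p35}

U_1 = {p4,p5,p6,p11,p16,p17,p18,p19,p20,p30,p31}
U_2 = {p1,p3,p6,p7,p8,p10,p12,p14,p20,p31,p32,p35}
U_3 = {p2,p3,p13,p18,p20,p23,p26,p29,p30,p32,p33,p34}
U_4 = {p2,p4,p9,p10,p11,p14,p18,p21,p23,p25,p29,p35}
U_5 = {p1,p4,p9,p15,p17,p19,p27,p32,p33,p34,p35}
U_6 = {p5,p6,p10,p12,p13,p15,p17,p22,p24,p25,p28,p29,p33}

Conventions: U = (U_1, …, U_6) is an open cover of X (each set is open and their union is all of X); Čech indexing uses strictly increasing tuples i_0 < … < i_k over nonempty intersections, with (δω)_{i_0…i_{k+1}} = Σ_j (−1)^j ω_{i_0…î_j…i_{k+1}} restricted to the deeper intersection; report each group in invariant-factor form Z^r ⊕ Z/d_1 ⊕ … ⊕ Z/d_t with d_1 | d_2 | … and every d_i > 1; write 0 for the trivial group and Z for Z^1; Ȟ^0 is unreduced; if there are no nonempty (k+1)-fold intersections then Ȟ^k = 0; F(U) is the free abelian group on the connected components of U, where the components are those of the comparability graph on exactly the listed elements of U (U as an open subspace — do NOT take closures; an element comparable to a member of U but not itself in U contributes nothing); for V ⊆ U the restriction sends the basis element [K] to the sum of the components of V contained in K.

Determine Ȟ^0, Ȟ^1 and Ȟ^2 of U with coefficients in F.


Ȟ^0 = Z; Ȟ^1 = 0; Ȟ^2 = Z/2

intersection data:
  U12={p6,p20,p31} U13={p18,p20,p30} U14={p4,p11,p18} U15={p4,p17,p19} U16={p5,p6,p17} U23={p3,p20,p32} U24={p10,p14,p35} U25={p1,p32,p35} U26={p6,p10,p12} U34={p2,p18,p23,p29} U35={p32,p33,p34} U36={p13,p29,p33} U45={p4,p9,p35} U46={p10,p25,p29} U56={p15,p17,p33}
  U123={p20} U126={p6} U134={p18} U145={p4} U156={p17} U235={p32} U245={p35} U246={p10} U346={p29} U356={p33}
components per intersection:
  U1: {p4,p5,p6,p11,p16,p17,p18,p19,p20,p30,p31}
  U2: {p1,p3,p6,p7,p8,p10,p12,p14,p20,p31,p32,p35}
  U3: {p2,p3,p13,p18,p20,p23,p26,p29,p30,p32,p33,p34}
  U4: {p2,p4,p9,p10,p11,p14,p18,p21,p23,p25,p29,p35}
  U5: {p1,p4,p9,p15,p17,p19,p27,p32,p33,p34,p35}
  U6: {p5,p6,p10,p12,p13,p15,p17,p22,p24,p25,p28,p29,p33}
  U12: {p6,p20,p31}
  U13: {p18,p20,p30}
  U14: {p4,p11,p18}
  U15: {p4,p17,p19}
  U16: {p5,p6,p17}
  U23: {p3,p20,p32}
  U24: {p10,p14,p35}
  U25: {p1,p32,p35}
  U26: {p6,p10,p12}
  U34: {p2,p18,p23,p29}
  U35: {p32,p33,p34}
  U36: {p13,p29,p33}
  U45: {p4,p9,p35}
  U46: {p10,p25,p29}
  U56: {p15,p17,p33}
  U123: {p20}
  U126: {p6}
  U134: {p18}
  U145: {p4}
  U156: {p17}
  U235: {p32}
  U245: {p35}
  U246: {p10}
  U346: {p29}
  U356: {p33}
C dims 6,15,10; δ0: rk 5, SNF 1^5; δ1: rk 10, SNF 1^9·2
Ȟ^0 = (6 − 5) − 0 = 1, so Ȟ^0 ≅ Z
Ȟ^1 = (15 − 10) − 5 = 0, so Ȟ^1 ≅ 0
Ȟ^2 = (10 − 0) − 10 = 0 plus torsion [2], so Ȟ^2 ≅ Z/2


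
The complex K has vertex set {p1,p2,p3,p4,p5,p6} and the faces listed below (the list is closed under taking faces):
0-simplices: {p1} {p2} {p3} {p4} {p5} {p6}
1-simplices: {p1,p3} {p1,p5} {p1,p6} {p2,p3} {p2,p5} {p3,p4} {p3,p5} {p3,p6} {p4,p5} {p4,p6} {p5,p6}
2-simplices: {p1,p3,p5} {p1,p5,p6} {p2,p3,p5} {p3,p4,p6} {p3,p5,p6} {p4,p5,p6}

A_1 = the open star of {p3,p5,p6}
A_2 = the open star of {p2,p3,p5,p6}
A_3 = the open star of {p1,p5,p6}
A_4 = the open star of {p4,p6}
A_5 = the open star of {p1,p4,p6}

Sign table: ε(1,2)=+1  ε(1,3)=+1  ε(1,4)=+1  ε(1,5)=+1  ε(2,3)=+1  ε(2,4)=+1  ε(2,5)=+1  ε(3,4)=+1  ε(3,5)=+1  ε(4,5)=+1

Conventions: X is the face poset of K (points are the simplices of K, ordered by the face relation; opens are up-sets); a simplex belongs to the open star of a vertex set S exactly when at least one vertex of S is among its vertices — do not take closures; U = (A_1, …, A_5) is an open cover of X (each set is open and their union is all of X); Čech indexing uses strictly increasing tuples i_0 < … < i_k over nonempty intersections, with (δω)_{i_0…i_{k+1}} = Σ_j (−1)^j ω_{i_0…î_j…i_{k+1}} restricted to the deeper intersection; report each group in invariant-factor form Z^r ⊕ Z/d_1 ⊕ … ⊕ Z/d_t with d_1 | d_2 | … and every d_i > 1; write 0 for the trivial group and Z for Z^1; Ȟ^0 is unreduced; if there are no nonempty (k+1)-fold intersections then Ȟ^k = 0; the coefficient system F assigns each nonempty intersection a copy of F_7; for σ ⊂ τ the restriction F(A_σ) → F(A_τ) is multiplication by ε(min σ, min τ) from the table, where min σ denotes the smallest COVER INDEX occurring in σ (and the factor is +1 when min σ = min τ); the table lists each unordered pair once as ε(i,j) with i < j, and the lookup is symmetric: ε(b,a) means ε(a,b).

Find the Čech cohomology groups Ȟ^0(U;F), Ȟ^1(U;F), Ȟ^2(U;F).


Ȟ^0 ≅ Z/7, Ȟ^1 ≅ 0 and Ȟ^2 ≅ 0

intersection data:
  A1={{p3},{p5},{p6},{p1,p3},{p1,p5},{p1,p6},{p2,p3},{p2,p5},{p3,p4},{p3,p5},{p3,p6},{p4,p5},{p4,p6},{p5,p6},{p1,p3,p5},{p1,p5,p6},{p2,p3,p5},{p3,p4,p6},{p3,p5,p6},{p4,p5,p6}} A2={{p2},{p3},{p5},{p6},{p1,p3},{p1,p5},{p1,p6},{p2,p3},{p2,p5},{p3,p4},{p3,p5},{p3,p6},{p4,p5},{p4,p6},{p5,p6},{p1,p3,p5},{p1,p5,p6},{p2,p3,p5},{p3,p4,p6},{p3,p5,p6},{p4,p5,p6}} A3={{p1},{p5},{p6},{p1,p3},{p1,p5},{p1,p6},{p2,p5},{p3,p5},{p3,p6},{p4,p5},{p4,p6},{p5,p6},{p1,p3,p5},{p1,p5,p6},{p2,p3,p5},{p3,p4,p6},{p3,p5,p6},{p4,p5,p6}} A4={{p4},{p6},{p1,p6},{p3,p4},{p3,p6},{p4,p5},{p4,p6},{p5,p6},{p1,p5,p6},{p3,p4,p6},{p3,p5,p6},{p4,p5,p6}} A5={{p1},{p4},{p6},{p1,p3},{p1,p5},{p1,p6},{p3,p4},{p3,p6},{p4,p5},{p4,p6},{p5,p6},{p1,p3,p5},{p1,p5,p6},{p3,p4,p6},{p3,p5,p6},{p4,p5,p6}}
  A12={{p3},{p5},{p6},{p1,p3},{p1,p5},{p1,p6},{p2,p3},{p2,p5},{p3,p4},{p3,p5},{p3,p6},{p4,p5},{p4,p6},{p5,p6},{p1,p3,p5},{p1,p5,p6},{p2,p3,p5},{p3,p4,p6},{p3,p5,p6},{p4,p5,p6}} A13={{p5},{p6},{p1,p3},{p1,p5},{p1,p6},{p2,p5},{p3,p5},{p3,p6},{p4,p5},{p4,p6},{p5,p6},{p1,p3,p5},{p1,p5,p6},{p2,p3,p5},{p3,p4,p6},{p3,p5,p6},{p4,p5,p6}} A14={{p6},{p1,p6},{p3,p4},{p3,p6},{p4,p5},{p4,p6},{p5,p6},{p1,p5,p6},{p3,p4,p6},{p3,p5,p6},{p4,p5,p6}} A15={{p6},{p1,p3},{p1,p5},{p1,p6},{p3,p4},{p3,p6},{p4,p5},{p4,p6},{p5,p6},{p1,p3,p5},{p1,p5,p6},{p3,p4,p6},{p3,p5,p6},{p4,p5,p6}} A23={{p5},{p6},{p1,p3},{p1,p5},{p1,p6},{p2,p5},{p3,p5},{p3,p6},{p4,p5},{p4,p6},{p5,p6},{p1,p3,p5},{p1,p5,p6},{p2,p3,p5},{p3,p4,p6},{p3,p5,p6},{p4,p5,p6}} A24={{p6},{p1,p6},{p3,p4},{p3,p6},{p4,p5},{p4,p6},{p5,p6},{p1,p5,p6},{p3,p4,p6},{p3,p5,p6},{p4,p5,p6}} A25={{p6},{p1,p3},{p1,p5},{p1,p6},{p3,p4},{p3,p6},{p4,p5},{p4,p6},{p5,p6},{p1,p3,p5},{p1,p5,p6},{p3,p4,p6},{p3,p5,p6},{p4,p5,p6}} A34={{p6},{p1,p6},{p3,p6},{p4,p5},{p4,p6},{p5,p6},{p1,p5,p6},{p3,p4,p6},{p3,p5,p6},{p4,p5,p6}} A35={{p1},{p6},{p1,p3},{p1,p5},{p1,p6},{p3,p6},{p4,p5},{p4,p6},{p5,p6},{p1,p3,p5},{p1,p5,p6},{p3,p4,p6},{p3,p5,p6},{p4,p5,p6}} A45={{p4},{p6},{p1,p6},{p3,p4},{p3,p6},{p4,p5},{p4,p6},{p5,p6},{p1,p5,p6},{p3,p4,p6},{p3,p5,p6},{p4,p5,p6}}
  A123={{p5},{p6},{p1,p3},{p1,p5},{p1,p6},{p2,p5},{p3,p5},{p3,p6},{p4,p5},{p4,p6},{p5,p6},{p1,p3,p5},{p1,p5,p6},{p2,p3,p5},{p3,p4,p6},{p3,p5,p6},{p4,p5,p6}} A124={{p6},{p1,p6},{p3,p4},{p3,p6},{p4,p5},{p4,p6},{p5,p6},{p1,p5,p6},{p3,p4,p6},{p3,p5,p6},{p4,p5,p6}} A125={{p6},{p1,p3},{p1,p5},{p1,p6},{p3,p4},{p3,p6},{p4,p5},{p4,p6},{p5,p6},{p1,p3,p5},{p1,p5,p6},{p3,p4,p6},{p3,p5,p6},{p4,p5,p6}} A134={{p6},{p1,p6},{p3,p6},{p4,p5},{p4,p6},{p5,p6},{p1,p5,p6},{p3,p4,p6},{p3,p5,p6},{p4,p5,p6}} A135={{p6},{p1,p3},{p1,p5},{p1,p6},{p3,p6},{p4,p5},{p4,p6},{p5,p6},{p1,p3,p5},{p1,p5,p6},{p3,p4,p6},{p3,p5,p6},{p4,p5,p6}} A145={{p6},{p1,p6},{p3,p4},{p3,p6},{p4,p5},{p4,p6},{p5,p6},{p1,p5,p6},{p3,p4,p6},{p3,p5,p6},{p4,p5,p6}} A234={{p6},{p1,p6},{p3,p6},{p4,p5},{p4,p6},{p5,p6},{p1,p5,p6},{p3,p4,p6},{p3,p5,p6},{p4,p5,p6}} A235={{p6},{p1,p3},{p1,p5},{p1,p6},{p3,p6},{p4,p5},{p4,p6},{p5,p6},{p1,p3,p5},{p1,p5,p6},{p3,p4,p6},{p3,p5,p6},{p4,p5,p6}} A245={{p6},{p1,p6},{p3,p4},{p3,p6},{p4,p5},{p4,p6},{p5,p6},{p1,p5,p6},{p3,p4,p6},{p3,p5,p6},{p4,p5,p6}} A345={{p6},{p1,p6},{p3,p6},{p4,p5},{p4,p6},{p5,p6},{p1,p5,p6},{p3,p4,p6},{p3,p5,p6},{p4,p5,p6}}
  A1234={{p6},{p1,p6},{p3,p6},{p4,p5},{p4,p6},{p5,p6},{p1,p5,p6},{p3,p4,p6},{p3,p5,p6},{p4,p5,p6}} A1235={{p6},{p1,p3},{p1,p5},{p1,p6},{p3,p6},{p4,p5},{p4,p6},{p5,p6},{p1,p3,p5},{p1,p5,p6},{p3,p4,p6},{p3,p5,p6},{p4,p5,p6}} A1245={{p6},{p1,p6},{p3,p4},{p3,p6},{p4,p5},{p4,p6},{p5,p6},{p1,p5,p6},{p3,p4,p6},{p3,p5,p6},{p4,p5,p6}} A1345={{p6},{p1,p6},{p3,p6},{p4,p5},{p4,p6},{p5,p6},{p1,p5,p6},{p3,p4,p6},{p3,p5,p6},{p4,p5,p6}} A2345={{p6},{p1,p6},{p3,p6},{p4,p5},{p4,p6},{p5,p6},{p1,p5,p6},{p3,p4,p6},{p3,p5,p6},{p4,p5,p6}}
  A12345={{p6},{p1,p6},{p3,p6},{p4,p5},{p4,p6},{p5,p6},{p1,p5,p6},{p3,p4,p6},{p3,p5,p6},{p4,p5,p6}}
C dims 5,10,10,5; δ0: rk_F7 4; δ1: rk_F7 6; δ2: rk_F7 4
Ȟ^0 = (5 − 4) − 0 = 1, so Ȟ^0 ≅ Z/7
Ȟ^1 = (10 − 6) − 4 = 0, so Ȟ^1 ≅ 0
Ȟ^2 = (10 − 4) − 6 = 0, so Ȟ^2 ≅ 0


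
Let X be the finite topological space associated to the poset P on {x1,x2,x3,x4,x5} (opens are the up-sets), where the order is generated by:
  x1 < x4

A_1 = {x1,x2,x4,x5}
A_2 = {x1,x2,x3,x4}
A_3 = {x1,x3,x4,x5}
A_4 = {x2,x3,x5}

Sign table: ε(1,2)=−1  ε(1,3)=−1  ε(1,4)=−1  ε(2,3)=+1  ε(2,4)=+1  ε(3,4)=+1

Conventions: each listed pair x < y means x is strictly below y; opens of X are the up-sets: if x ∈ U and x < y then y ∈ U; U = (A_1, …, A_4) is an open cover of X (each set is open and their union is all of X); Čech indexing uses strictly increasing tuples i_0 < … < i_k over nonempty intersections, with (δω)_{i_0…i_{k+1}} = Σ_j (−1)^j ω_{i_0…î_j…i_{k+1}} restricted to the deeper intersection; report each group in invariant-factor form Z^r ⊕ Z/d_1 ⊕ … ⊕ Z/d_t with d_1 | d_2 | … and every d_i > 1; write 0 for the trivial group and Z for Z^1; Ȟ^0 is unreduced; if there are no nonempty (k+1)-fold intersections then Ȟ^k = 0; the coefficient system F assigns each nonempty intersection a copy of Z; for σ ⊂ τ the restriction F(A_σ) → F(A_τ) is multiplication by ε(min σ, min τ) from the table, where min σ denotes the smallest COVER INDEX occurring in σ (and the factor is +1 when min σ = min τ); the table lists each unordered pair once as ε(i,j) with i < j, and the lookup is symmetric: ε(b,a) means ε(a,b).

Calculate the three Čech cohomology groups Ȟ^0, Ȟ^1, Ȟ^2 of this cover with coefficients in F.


Ȟ^0(U;F) ≅ Z; Ȟ^1(U;F) ≅ 0; Ȟ^2(U;F) ≅ Z

nerve of the cover:
  A12={x1,x2,x4} A13={x1,x4,x5} A14={x2,x5} A23={x1,x3,x4} A24={x2,x3} A34={x3,x5}
  A123={x1,x4} A124={x2} A134={x5} A234={x3}
C dims 4,6,4; δ0: rk 3, SNF 1^3; δ1: rk 3, SNF 1^3
Ȟ^0 = (4 − 3) − 0 = 1, so Ȟ^0 ≅ Z
Ȟ^1 = (6 − 3) − 3 = 0, so Ȟ^1 ≅ 0
Ȟ^2 = (4 − 0) − 3 = 1, so Ȟ^2 ≅ Z
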